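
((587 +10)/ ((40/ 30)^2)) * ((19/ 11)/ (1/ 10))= 510435/ 88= 5800.40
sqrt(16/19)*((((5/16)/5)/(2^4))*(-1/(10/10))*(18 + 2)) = -5*sqrt(19)/304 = -0.07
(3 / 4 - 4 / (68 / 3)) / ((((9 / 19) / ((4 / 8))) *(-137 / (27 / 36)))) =-247 / 74528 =-0.00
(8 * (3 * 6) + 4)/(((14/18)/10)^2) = 1198800/49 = 24465.31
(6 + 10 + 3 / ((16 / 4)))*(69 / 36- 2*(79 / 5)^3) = -792614087 / 6000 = -132102.35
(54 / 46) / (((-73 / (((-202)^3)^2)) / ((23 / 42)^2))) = -1171918246263504 / 3577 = -327626012374.48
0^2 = 0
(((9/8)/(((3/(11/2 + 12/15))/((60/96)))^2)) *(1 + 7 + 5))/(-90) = -5733/20480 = -0.28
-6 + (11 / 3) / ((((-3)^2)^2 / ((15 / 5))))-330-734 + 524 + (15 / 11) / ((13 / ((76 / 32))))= -50558875 / 92664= -545.62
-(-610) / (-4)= -305 / 2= -152.50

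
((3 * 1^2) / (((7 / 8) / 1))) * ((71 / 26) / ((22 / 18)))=7668 / 1001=7.66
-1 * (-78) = 78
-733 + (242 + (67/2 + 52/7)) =-6301/14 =-450.07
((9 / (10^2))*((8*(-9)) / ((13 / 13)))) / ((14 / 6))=-486 / 175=-2.78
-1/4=-0.25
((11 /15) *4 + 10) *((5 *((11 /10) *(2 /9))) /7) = 2134 /945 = 2.26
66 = 66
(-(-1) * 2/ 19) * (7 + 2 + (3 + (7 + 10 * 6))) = 8.32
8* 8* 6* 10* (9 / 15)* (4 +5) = 20736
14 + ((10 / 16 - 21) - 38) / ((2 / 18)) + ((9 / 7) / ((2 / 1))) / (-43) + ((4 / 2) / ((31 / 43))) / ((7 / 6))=-37996733 / 74648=-509.01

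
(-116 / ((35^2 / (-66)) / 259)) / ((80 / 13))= 460317 / 1750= 263.04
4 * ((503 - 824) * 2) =-2568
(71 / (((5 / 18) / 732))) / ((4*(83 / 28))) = 6548472 / 415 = 15779.45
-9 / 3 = -3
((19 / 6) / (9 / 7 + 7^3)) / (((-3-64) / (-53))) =0.01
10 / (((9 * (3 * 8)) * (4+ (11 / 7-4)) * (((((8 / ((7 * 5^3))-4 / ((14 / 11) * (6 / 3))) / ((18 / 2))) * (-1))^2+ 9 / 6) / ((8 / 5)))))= 64312500 / 2087626783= 0.03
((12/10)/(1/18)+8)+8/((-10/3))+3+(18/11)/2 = 1706/55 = 31.02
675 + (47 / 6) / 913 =3697697 / 5478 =675.01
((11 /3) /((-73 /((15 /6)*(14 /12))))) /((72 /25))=-9625 /189216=-0.05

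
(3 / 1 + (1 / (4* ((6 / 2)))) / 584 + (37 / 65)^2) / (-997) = -98424577 / 29519973600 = -0.00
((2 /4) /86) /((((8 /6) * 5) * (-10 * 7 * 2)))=-3 /481600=-0.00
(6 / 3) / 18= 1 / 9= 0.11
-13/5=-2.60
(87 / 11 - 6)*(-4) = -84 / 11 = -7.64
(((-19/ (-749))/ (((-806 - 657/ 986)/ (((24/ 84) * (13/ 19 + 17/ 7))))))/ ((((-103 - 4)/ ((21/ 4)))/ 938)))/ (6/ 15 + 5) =0.00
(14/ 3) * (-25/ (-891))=0.13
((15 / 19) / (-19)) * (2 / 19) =-30 / 6859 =-0.00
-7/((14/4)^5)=-32/2401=-0.01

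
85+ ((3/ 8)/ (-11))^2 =658249/ 7744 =85.00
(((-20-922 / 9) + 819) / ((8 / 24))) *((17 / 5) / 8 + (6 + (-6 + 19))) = 1623671 / 40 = 40591.78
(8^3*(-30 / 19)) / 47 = -15360 / 893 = -17.20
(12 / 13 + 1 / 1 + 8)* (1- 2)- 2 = -155 / 13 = -11.92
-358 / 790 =-179 / 395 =-0.45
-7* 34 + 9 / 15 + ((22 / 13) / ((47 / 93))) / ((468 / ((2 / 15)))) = -84854728 / 357435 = -237.40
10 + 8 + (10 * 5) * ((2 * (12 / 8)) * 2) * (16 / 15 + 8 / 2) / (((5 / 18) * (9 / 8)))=4882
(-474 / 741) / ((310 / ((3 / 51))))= -79 / 650845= -0.00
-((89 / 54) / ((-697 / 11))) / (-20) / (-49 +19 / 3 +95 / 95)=979 / 31365000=0.00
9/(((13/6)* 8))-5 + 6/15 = -1061/260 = -4.08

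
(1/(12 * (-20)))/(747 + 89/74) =-37/6644040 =-0.00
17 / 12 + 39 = 485 / 12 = 40.42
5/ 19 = 0.26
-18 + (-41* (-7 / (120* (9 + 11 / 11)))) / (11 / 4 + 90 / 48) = -99613 / 5550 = -17.95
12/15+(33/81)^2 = 0.97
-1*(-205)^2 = -42025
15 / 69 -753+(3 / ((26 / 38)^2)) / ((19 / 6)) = -2918200 / 3887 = -750.76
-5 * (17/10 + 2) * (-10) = 185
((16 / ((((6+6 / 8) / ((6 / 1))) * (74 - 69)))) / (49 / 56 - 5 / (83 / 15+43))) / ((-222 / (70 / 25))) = -0.05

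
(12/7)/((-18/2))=-4/21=-0.19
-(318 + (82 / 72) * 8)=-2944 / 9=-327.11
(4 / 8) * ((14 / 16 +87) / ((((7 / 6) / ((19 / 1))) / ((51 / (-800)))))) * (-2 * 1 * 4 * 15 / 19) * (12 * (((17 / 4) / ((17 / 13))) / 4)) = 2809.02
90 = 90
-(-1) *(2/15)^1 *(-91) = -182/15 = -12.13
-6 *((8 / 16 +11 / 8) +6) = -189 / 4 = -47.25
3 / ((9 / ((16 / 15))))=16 / 45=0.36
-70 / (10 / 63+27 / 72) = -35280 / 269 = -131.15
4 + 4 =8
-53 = -53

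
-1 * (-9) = 9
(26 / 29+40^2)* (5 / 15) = 46426 / 87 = 533.63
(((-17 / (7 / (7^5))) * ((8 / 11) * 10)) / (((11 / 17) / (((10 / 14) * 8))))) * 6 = -1903238400 / 121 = -15729242.98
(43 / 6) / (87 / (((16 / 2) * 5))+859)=860 / 103341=0.01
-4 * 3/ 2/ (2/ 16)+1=-47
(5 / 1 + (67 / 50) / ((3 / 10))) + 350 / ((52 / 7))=22067 / 390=56.58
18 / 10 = 9 / 5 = 1.80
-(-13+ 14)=-1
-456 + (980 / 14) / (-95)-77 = -10141 / 19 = -533.74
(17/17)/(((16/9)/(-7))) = -3.94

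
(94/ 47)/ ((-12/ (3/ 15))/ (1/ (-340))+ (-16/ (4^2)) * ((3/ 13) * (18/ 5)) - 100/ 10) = 65/ 662648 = 0.00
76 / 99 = 0.77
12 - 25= -13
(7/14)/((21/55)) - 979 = -41063/42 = -977.69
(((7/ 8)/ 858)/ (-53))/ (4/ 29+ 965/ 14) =-1421/ 5100545736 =-0.00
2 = 2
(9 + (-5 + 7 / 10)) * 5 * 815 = 38305 / 2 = 19152.50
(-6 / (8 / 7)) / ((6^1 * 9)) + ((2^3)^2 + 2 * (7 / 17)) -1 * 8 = 69433 / 1224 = 56.73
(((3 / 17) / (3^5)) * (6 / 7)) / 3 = 2 / 9639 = 0.00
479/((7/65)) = 31135/7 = 4447.86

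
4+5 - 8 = 1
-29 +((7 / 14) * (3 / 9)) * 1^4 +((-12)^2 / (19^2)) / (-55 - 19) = -2311193 / 80142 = -28.84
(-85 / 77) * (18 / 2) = -765 / 77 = -9.94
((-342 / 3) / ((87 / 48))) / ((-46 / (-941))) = -858192 / 667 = -1286.64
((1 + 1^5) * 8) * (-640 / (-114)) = 5120 / 57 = 89.82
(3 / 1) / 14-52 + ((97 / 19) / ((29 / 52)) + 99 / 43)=-13377251 / 331702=-40.33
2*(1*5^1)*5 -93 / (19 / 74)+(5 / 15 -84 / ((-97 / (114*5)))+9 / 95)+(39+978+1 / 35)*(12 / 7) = 2608025534 / 1354605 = 1925.30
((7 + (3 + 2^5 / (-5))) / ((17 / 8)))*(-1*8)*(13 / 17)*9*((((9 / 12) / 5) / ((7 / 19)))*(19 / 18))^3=-1834789359 / 247817500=-7.40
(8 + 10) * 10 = 180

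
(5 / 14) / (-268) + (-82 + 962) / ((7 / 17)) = 8018555 / 3752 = 2137.14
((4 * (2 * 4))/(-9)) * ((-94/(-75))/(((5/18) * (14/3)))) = -3008/875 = -3.44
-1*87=-87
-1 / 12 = -0.08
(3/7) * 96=288/7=41.14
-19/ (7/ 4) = -76/ 7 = -10.86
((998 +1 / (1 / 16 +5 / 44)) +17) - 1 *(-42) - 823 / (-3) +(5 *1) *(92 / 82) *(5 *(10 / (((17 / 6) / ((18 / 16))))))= 93885499 / 64821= 1448.38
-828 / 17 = -48.71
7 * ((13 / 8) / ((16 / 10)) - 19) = -8057 / 64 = -125.89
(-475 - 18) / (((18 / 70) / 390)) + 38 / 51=-38133512 / 51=-747715.92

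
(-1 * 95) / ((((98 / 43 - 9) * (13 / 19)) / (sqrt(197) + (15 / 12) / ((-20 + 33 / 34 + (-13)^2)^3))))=289.96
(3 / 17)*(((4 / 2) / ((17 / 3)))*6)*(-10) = -1080 / 289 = -3.74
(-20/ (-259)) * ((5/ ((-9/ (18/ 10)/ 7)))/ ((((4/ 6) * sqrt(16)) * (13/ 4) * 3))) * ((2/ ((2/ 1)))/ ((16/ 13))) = -5/ 296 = -0.02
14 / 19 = 0.74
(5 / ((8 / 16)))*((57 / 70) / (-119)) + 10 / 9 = 7817 / 7497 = 1.04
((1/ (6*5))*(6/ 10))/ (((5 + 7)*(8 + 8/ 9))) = 3/ 16000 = 0.00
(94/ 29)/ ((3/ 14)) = 1316/ 87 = 15.13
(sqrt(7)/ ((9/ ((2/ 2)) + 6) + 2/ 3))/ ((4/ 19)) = 57 * sqrt(7)/ 188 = 0.80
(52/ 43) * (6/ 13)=24/ 43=0.56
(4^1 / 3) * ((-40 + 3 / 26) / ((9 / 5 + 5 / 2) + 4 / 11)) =-228140 / 20007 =-11.40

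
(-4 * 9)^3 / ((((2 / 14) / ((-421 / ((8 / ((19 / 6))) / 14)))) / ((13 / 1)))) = 9905385672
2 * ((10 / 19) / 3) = 20 / 57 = 0.35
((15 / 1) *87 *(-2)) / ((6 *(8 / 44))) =-4785 / 2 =-2392.50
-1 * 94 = -94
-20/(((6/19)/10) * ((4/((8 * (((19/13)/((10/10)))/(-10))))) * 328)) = 1805/3198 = 0.56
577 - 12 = 565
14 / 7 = 2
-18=-18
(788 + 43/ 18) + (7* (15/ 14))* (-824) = -97013/ 18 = -5389.61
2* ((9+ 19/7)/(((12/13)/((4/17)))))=2132/357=5.97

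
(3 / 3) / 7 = 1 / 7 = 0.14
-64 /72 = -8 /9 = -0.89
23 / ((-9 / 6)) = -46 / 3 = -15.33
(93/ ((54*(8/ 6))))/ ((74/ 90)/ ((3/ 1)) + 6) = 1395/ 6776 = 0.21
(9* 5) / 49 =45 / 49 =0.92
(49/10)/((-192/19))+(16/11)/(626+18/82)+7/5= 0.92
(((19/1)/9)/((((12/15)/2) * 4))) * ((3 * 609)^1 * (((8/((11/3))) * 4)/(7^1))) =3005.45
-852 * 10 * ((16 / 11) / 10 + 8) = -763392 / 11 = -69399.27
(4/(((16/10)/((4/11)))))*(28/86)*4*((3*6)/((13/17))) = 171360/6149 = 27.87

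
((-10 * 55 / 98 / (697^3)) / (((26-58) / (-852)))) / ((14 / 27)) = -1581525 / 1858285495024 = -0.00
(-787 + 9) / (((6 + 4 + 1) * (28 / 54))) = -10503 / 77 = -136.40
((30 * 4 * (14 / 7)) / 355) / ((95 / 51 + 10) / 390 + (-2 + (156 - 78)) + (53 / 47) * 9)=8974368 / 1143995239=0.01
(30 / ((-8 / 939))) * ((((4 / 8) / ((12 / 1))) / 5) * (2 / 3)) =-313 / 16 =-19.56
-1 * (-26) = 26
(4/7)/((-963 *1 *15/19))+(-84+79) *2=-1011226/101115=-10.00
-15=-15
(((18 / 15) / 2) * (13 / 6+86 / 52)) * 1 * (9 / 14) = 1341 / 910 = 1.47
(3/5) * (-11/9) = -11/15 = -0.73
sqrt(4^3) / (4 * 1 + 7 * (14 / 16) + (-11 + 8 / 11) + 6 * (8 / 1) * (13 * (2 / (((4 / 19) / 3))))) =704 / 1564979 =0.00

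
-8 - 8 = -16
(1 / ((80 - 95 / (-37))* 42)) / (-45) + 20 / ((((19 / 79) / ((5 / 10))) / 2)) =9122840297 / 109705050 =83.16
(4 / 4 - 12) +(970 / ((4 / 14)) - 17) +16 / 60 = 50509 / 15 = 3367.27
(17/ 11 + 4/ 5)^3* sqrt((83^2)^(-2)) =2146689/ 1146157375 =0.00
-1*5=-5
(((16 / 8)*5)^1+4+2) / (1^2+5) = 8 / 3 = 2.67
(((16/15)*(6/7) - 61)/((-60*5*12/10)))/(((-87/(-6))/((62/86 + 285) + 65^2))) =51.92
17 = 17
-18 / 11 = -1.64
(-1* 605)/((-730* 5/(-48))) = -2904/365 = -7.96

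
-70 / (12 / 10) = -175 / 3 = -58.33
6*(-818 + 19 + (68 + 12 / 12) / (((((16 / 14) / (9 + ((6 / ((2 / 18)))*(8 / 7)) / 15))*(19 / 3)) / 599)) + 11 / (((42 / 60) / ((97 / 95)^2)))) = 4494176241 / 10108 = 444615.77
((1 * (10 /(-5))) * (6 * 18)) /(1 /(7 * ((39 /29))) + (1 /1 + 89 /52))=-235872 /3077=-76.66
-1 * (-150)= 150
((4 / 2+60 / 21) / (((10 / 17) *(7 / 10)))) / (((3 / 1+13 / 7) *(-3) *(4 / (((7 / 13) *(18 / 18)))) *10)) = -17 / 1560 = -0.01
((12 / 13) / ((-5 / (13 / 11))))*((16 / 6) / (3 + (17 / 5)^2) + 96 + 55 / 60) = -106033 / 5005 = -21.19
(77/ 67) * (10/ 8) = 385/ 268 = 1.44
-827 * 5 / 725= -827 / 145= -5.70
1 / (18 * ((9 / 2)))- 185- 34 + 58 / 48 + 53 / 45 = -701789 / 3240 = -216.60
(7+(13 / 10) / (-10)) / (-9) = -229 / 300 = -0.76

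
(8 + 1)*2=18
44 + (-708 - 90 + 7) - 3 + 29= -721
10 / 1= 10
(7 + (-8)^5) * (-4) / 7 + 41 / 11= 18724.30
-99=-99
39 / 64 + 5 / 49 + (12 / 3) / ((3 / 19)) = 26.04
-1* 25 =-25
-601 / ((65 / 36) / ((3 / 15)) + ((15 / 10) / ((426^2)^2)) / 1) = -13195371122784 / 198211111801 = -66.57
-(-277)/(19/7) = 1939/19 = 102.05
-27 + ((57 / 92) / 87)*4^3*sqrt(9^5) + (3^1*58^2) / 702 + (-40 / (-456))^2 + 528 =1959951528 / 3130231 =626.14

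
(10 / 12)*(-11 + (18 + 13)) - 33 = -16.33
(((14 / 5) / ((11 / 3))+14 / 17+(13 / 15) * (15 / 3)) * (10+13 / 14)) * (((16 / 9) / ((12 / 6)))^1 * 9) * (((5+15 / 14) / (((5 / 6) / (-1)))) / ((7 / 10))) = -20326968 / 3773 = -5387.48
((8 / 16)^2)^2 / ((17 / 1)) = 1 / 272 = 0.00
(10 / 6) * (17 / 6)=85 / 18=4.72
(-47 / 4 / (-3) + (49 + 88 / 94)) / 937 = 30373 / 528468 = 0.06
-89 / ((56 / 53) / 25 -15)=117925 / 19819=5.95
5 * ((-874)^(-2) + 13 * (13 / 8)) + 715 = 1253711495 / 1527752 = 820.63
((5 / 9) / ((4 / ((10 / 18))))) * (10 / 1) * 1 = 125 / 162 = 0.77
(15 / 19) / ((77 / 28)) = 60 / 209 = 0.29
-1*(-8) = 8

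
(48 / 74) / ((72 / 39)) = 13 / 37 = 0.35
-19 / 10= -1.90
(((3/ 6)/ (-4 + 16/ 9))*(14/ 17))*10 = -63/ 34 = -1.85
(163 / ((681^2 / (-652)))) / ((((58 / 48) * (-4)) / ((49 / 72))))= 1301881 / 40347207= 0.03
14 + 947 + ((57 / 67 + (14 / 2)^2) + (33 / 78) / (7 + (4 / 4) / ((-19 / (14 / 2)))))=221887655 / 219492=1010.91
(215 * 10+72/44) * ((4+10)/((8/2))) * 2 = 165676/11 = 15061.45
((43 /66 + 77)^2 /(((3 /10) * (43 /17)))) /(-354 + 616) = 2232578125 /73612044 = 30.33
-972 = -972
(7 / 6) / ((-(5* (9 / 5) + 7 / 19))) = -133 / 1068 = -0.12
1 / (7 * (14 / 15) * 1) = 15 / 98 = 0.15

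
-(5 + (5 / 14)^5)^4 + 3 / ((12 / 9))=-52347905256635777953489329 / 83668255425284801560576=-625.66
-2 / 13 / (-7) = 2 / 91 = 0.02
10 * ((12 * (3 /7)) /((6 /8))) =480 /7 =68.57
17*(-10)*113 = -19210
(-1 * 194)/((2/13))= -1261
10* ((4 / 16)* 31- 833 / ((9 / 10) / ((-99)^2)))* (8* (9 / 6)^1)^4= -1881037676160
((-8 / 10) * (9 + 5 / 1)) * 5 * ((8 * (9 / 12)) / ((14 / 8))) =-192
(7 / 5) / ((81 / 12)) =28 / 135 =0.21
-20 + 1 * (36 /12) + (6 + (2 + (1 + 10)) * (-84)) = -1103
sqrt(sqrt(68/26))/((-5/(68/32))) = -17 * 13^(3/4) * 34^(1/4)/520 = -0.54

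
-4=-4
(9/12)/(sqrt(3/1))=0.43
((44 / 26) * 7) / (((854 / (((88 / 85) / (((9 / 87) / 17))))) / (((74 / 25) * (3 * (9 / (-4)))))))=-4673988 / 99125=-47.15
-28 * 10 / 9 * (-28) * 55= 47911.11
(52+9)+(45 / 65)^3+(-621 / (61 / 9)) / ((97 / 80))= -185030558 / 12999649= -14.23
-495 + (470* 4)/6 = -545/3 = -181.67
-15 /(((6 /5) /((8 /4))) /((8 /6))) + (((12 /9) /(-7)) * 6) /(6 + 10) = -1403 /42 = -33.40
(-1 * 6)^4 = 1296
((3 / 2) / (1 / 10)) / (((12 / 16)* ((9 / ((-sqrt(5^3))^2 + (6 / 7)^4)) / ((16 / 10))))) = 9645472 / 21609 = 446.36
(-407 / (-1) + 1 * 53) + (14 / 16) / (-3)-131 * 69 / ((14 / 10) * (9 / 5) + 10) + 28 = -1759735 / 7512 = -234.26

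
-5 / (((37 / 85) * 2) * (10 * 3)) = -85 / 444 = -0.19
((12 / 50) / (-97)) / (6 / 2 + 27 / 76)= -152 / 206125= -0.00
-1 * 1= -1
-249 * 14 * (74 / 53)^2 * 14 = -267250704 / 2809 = -95140.87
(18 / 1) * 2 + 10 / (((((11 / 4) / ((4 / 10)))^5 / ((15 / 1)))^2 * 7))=510643066159540332 / 14184529078671875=36.00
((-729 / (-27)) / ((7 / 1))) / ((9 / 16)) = 48 / 7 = 6.86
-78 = -78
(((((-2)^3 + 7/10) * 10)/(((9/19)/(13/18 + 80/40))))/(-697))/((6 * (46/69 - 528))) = -9709/51037128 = -0.00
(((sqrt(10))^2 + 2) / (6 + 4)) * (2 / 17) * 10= 24 / 17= 1.41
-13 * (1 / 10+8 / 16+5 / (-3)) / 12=52 / 45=1.16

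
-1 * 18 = -18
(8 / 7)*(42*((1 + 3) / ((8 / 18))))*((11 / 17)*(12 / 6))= 9504 / 17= 559.06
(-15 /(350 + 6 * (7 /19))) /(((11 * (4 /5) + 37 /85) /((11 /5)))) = -10659 /1050644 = -0.01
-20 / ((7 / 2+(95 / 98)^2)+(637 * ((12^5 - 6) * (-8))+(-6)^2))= 192080 / 12178037722401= 0.00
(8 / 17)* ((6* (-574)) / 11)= -27552 / 187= -147.34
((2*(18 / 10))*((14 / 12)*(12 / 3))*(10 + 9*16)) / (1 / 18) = 232848 / 5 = 46569.60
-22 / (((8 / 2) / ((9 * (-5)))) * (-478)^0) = 495 / 2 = 247.50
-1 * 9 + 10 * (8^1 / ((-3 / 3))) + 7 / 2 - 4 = -179 / 2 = -89.50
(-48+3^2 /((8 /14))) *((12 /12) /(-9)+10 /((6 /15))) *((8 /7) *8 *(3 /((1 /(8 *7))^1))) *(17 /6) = -10479616 /3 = -3493205.33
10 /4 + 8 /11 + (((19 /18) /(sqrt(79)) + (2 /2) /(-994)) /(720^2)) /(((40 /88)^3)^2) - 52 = -4319576119487171 /88565400000000 + 33659659 * sqrt(79) /11518200000000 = -48.77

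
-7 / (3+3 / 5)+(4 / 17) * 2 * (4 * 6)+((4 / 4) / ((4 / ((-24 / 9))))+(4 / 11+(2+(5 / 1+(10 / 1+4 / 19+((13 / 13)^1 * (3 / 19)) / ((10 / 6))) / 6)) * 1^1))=2840227 / 159885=17.76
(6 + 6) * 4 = 48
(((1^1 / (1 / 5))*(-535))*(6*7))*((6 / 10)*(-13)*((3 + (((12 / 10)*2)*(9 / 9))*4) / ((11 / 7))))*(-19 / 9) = -163172646 / 11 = -14833876.91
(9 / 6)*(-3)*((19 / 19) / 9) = -1 / 2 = -0.50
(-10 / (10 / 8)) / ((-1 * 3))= 8 / 3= 2.67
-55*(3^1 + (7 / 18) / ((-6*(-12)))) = -214225 / 1296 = -165.30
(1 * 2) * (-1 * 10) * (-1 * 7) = 140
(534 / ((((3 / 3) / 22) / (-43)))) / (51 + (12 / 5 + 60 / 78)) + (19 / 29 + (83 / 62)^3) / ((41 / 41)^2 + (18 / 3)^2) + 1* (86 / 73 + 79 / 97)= -59445432175098447369 / 6375810636722744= -9323.59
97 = 97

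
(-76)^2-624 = 5152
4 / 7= 0.57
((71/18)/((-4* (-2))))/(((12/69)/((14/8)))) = 11431/2304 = 4.96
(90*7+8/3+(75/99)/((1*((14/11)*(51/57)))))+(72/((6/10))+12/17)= 179461/238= 754.04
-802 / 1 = -802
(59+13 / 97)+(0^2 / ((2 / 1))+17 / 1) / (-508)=2912239 / 49276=59.10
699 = 699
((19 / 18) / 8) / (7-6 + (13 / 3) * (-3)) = -19 / 1728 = -0.01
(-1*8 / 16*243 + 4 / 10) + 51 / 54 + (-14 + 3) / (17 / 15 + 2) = -261554 / 2115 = -123.67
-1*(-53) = 53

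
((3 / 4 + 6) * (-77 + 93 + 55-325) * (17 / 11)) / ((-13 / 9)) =524637 / 286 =1834.40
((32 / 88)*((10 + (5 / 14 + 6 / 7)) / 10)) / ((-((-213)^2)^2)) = -157 / 792463271985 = -0.00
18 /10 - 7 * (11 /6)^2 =-3911 /180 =-21.73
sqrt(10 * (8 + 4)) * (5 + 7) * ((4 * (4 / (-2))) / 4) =-48 * sqrt(30) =-262.91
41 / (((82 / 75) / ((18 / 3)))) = 225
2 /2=1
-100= -100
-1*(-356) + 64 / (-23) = 8124 / 23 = 353.22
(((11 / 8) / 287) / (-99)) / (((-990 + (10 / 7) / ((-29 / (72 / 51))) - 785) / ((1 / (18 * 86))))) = 493 / 27992883817440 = 0.00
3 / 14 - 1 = -11 / 14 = -0.79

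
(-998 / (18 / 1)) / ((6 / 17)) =-8483 / 54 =-157.09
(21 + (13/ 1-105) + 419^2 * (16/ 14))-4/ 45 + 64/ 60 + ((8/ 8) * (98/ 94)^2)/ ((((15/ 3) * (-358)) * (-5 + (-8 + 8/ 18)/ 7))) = 19136233936381447/ 95408720190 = 200571.12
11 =11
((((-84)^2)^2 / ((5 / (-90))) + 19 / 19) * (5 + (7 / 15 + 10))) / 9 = -207911079704 / 135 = -1540082071.88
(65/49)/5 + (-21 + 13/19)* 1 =-18667/931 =-20.05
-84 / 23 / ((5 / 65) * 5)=-1092 / 115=-9.50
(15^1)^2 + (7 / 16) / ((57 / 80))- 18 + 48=255.61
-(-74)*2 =148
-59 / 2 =-29.50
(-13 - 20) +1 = -32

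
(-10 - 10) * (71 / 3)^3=-7158220 / 27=-265119.26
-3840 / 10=-384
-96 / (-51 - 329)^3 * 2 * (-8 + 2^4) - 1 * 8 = -6858976 / 857375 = -8.00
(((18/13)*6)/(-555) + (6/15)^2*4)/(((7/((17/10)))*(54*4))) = 31943/45454500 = 0.00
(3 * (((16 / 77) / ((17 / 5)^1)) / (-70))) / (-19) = 24 / 174097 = 0.00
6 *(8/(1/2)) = 96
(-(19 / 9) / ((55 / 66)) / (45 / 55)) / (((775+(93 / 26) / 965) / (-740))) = 141106160 / 47728251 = 2.96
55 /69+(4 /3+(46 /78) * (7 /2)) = 7525 /1794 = 4.19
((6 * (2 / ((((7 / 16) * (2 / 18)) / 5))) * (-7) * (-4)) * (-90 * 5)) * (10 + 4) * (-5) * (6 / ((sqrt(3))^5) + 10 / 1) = 241920000 * sqrt(3) + 10886400000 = 11305417731.37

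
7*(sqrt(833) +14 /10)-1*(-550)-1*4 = 49*sqrt(17) +2779 /5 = 757.83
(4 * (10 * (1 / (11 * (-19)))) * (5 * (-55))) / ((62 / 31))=26.32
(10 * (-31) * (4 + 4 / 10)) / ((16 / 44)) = -3751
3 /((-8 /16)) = -6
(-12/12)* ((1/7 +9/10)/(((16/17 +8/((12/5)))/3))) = -11169/15260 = -0.73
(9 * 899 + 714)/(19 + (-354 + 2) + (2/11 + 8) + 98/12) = -581130/20899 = -27.81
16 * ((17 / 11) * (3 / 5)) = 14.84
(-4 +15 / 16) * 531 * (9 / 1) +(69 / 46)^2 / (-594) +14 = -7720253 / 528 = -14621.69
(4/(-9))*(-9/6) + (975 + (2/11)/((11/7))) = 354209/363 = 975.78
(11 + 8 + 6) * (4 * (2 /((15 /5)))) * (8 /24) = 22.22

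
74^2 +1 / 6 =32857 / 6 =5476.17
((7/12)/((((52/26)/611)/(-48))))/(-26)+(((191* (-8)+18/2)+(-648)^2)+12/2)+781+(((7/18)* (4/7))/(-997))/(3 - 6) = 11292547421/26919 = 419501.00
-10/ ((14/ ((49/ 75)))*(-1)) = 7/ 15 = 0.47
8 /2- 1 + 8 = 11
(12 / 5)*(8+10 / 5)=24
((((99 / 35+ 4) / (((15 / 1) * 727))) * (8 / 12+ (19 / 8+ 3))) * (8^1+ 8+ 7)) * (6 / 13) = 159413 / 3969420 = 0.04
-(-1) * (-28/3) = -28/3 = -9.33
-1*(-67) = 67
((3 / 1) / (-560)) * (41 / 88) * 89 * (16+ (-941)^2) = -9693535659 / 49280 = -196703.24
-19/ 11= -1.73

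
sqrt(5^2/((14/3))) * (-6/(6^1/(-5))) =25 * sqrt(42)/14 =11.57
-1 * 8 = -8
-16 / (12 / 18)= -24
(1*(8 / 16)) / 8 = 1 / 16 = 0.06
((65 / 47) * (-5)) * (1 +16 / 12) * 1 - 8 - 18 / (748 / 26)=-652858 / 26367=-24.76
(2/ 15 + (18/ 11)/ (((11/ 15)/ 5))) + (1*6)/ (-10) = 19403/ 1815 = 10.69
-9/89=-0.10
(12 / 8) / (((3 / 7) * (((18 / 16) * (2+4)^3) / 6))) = 7 / 81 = 0.09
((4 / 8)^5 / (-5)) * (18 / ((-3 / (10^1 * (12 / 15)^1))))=3 / 10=0.30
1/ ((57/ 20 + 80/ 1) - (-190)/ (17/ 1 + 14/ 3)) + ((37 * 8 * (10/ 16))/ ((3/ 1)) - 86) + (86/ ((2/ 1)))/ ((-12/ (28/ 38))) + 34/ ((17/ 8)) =-9923477/ 905198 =-10.96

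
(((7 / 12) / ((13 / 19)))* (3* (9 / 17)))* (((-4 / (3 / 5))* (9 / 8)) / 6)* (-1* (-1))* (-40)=29925 / 442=67.70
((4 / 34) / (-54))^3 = -1 / 96702579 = -0.00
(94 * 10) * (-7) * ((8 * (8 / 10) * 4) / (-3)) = 168448 / 3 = 56149.33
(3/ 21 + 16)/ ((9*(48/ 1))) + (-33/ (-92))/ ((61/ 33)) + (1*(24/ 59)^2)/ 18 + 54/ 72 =14630047291/ 14768741232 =0.99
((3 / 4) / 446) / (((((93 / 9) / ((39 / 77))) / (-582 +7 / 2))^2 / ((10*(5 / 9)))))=152706384675 / 20329639792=7.51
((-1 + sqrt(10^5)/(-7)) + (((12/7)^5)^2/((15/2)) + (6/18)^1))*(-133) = -2299189543202/605304105 + 1900*sqrt(10) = 2209.92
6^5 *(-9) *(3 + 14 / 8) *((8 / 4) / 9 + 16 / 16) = -406296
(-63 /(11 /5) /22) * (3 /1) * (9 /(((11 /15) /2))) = -127575 /1331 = -95.85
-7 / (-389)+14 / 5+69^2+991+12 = 11216461 / 1945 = 5766.82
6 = 6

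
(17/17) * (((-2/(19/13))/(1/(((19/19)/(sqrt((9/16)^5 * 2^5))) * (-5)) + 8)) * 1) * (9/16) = -95846400/995025269 - 2274480 * sqrt(2)/995025269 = -0.10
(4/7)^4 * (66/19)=16896/45619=0.37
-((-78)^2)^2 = -37015056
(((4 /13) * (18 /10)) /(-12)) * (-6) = 0.28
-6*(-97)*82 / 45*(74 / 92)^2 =5444513 / 7935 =686.14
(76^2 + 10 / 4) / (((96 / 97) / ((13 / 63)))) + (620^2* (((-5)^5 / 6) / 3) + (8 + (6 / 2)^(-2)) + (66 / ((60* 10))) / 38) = -66734898.19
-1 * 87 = -87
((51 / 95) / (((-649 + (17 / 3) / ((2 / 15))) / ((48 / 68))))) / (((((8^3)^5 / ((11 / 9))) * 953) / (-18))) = 99 / 241494435945418588160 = 0.00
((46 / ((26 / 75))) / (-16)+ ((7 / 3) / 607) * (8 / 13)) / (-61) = 3140329 / 23104848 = 0.14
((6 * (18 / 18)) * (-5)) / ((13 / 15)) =-450 / 13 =-34.62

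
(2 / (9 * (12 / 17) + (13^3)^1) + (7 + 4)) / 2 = 412061 / 74914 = 5.50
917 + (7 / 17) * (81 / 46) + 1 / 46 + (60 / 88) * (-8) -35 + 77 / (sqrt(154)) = sqrt(154) / 2 + 3773234 / 4301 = 883.50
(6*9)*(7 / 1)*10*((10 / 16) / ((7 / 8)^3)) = 172800 / 49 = 3526.53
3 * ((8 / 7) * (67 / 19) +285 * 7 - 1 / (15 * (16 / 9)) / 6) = 127617681 / 21280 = 5997.07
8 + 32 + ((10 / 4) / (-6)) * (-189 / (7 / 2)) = 125 / 2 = 62.50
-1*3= -3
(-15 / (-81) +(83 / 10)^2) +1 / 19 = 3546257 / 51300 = 69.13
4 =4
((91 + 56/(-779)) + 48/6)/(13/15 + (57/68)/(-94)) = 7388992200/64065739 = 115.33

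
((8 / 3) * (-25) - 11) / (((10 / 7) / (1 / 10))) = -1631 / 300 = -5.44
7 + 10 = 17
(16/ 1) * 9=144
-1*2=-2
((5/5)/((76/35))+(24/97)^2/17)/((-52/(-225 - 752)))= 5512361987/632134256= 8.72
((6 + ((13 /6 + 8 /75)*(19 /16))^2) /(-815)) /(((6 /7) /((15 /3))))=-535762087 /5633280000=-0.10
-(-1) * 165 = 165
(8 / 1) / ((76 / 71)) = 142 / 19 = 7.47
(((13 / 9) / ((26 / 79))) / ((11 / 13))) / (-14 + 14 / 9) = -1027 / 2464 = -0.42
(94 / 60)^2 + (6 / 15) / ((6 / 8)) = 2.99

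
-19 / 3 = -6.33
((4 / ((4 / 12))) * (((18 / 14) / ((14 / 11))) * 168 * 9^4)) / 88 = 1062882 / 7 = 151840.29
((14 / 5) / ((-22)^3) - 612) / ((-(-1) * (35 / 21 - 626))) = 48874341 / 49859260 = 0.98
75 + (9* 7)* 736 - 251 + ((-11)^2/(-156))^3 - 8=175331904983/3796416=46183.53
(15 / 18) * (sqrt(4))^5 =80 / 3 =26.67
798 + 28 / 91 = 10378 / 13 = 798.31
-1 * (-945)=945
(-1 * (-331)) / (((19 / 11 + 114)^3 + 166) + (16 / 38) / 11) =8370659 / 39199933865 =0.00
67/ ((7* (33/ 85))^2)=9.07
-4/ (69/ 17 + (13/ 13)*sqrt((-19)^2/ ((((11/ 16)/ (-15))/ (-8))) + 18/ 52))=447304/ 1735590215 -1156*sqrt(5154068634)/ 5206770645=-0.02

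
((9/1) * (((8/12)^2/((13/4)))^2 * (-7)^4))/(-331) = -614656/503451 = -1.22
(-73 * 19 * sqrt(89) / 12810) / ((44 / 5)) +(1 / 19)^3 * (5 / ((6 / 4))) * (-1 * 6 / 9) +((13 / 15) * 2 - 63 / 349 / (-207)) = 4295818939 / 2477573685 - 1387 * sqrt(89) / 112728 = 1.62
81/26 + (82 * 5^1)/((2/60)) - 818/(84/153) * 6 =612165/182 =3363.54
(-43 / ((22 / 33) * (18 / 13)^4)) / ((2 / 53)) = -65090519 / 139968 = -465.04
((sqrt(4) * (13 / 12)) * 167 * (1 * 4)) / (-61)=-4342 / 183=-23.73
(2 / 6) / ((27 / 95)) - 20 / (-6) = 365 / 81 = 4.51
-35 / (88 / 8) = -35 / 11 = -3.18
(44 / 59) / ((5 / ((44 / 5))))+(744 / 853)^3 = 1809029729872 / 915459453575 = 1.98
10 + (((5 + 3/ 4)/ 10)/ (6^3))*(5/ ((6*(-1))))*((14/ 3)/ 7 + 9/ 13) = 4042301/ 404352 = 10.00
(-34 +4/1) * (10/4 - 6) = 105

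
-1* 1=-1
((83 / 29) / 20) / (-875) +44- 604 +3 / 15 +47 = -260246083 / 507500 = -512.80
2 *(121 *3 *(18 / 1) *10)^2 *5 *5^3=5336644500000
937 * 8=7496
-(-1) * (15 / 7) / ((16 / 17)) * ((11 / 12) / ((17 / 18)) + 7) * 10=20325 / 112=181.47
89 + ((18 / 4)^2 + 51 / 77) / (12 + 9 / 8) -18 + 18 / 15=198873 / 2695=73.79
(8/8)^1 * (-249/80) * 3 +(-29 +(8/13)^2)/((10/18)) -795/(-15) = -7.86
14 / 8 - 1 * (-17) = 75 / 4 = 18.75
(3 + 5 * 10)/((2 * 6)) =53/12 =4.42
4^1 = 4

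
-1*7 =-7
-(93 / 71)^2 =-8649 / 5041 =-1.72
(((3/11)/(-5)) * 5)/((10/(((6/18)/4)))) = -1/440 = -0.00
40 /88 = 0.45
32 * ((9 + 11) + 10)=960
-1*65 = -65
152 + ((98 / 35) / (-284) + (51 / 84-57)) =950237 / 9940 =95.60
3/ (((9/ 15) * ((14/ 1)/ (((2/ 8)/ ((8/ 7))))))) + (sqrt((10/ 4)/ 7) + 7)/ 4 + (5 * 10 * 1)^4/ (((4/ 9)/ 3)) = sqrt(70)/ 56 + 2700000117/ 64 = 42187501.98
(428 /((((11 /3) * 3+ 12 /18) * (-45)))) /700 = -107 /91875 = -0.00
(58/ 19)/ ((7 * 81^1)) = 58/ 10773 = 0.01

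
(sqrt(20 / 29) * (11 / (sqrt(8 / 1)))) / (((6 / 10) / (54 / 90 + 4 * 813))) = 59631 * sqrt(290) / 58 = 17508.26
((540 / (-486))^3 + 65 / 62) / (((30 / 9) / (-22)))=32153 / 15066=2.13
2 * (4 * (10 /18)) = 4.44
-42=-42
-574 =-574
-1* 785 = -785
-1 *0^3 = 0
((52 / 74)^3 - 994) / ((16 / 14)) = -176160271 / 202612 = -869.45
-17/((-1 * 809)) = 0.02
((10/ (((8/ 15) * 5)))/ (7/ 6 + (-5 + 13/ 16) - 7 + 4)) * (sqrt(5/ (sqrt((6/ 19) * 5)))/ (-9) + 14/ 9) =-280/ 289 + 10 * 6^(3/ 4) * 95^(1/ 4)/ 867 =-0.83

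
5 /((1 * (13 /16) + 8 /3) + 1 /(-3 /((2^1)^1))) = 16 /9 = 1.78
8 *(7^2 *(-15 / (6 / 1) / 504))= -35 / 18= -1.94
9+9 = 18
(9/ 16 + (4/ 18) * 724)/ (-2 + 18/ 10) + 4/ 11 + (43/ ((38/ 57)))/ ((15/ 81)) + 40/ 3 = -3526459/ 7920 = -445.26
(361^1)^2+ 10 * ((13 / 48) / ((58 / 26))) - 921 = 90063245 / 696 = 129401.21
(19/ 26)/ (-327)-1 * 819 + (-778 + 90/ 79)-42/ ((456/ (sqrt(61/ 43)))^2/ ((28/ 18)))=-1197986906237059/ 750682593648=-1595.86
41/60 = 0.68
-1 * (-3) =3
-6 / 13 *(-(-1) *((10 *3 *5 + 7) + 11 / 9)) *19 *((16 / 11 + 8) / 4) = -108224 / 33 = -3279.52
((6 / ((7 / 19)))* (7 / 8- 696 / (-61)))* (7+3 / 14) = 34513215 / 23912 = 1443.34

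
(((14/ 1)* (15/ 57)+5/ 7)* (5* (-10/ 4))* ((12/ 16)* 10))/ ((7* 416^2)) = -16875/ 49573888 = -0.00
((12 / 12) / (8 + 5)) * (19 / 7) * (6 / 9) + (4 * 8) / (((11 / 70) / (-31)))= -18956702 / 3003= -6312.59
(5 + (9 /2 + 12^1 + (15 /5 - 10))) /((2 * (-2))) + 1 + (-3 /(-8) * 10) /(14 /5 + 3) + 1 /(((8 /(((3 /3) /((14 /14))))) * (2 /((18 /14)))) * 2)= -12591 /6496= -1.94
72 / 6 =12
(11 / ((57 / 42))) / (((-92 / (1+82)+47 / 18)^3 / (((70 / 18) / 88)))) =4538845206 / 42996453275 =0.11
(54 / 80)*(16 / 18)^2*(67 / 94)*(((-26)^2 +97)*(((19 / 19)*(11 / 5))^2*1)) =1422.23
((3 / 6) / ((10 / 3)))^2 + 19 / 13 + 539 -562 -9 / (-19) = -21.04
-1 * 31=-31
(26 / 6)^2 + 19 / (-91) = 15208 / 819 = 18.57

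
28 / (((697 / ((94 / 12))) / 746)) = 490868 / 2091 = 234.75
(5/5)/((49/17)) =17/49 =0.35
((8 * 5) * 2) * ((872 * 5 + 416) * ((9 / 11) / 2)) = 1719360 / 11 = 156305.45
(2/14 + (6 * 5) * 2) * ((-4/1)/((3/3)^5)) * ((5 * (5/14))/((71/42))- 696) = 167183.59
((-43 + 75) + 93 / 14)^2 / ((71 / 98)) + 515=365811 / 142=2576.13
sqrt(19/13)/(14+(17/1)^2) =sqrt(247)/3939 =0.00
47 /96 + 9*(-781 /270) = -4087 /160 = -25.54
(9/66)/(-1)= -3/22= -0.14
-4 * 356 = -1424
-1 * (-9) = 9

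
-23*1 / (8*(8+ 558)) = -0.01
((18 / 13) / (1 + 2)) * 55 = 330 / 13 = 25.38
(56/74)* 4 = 3.03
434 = 434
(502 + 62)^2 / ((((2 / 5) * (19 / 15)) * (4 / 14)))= 41750100 / 19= 2197373.68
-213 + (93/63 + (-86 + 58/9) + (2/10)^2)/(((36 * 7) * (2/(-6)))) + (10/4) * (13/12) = -55397351/264600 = -209.36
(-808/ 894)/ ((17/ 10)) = -4040/ 7599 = -0.53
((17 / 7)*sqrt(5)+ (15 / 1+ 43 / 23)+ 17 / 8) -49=-5521 / 184+ 17*sqrt(5) / 7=-24.57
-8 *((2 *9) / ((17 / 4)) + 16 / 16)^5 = -44672475592 / 1419857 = -31462.66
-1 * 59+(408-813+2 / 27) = -12526 / 27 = -463.93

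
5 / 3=1.67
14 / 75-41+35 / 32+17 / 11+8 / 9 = -2952991 / 79200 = -37.29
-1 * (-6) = 6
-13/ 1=-13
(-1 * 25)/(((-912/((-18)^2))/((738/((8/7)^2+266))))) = 4068225/165908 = 24.52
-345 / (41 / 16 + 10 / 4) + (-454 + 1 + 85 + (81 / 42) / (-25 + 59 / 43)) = -167533171 / 384048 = -436.23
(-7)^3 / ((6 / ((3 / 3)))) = -343 / 6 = -57.17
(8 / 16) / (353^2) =1 / 249218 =0.00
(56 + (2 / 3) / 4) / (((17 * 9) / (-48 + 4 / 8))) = -32015 / 1836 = -17.44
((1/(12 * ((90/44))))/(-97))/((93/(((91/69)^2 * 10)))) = -0.00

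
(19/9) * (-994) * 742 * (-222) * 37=38368722056/3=12789574018.67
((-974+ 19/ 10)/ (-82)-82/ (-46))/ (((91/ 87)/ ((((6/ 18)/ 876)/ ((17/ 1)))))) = 7458887/ 25558543920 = 0.00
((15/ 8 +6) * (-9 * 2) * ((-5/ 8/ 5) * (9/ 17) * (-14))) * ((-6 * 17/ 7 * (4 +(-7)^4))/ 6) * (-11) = -134999865/ 16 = -8437491.56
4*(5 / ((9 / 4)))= 8.89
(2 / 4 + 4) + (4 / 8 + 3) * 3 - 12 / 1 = 3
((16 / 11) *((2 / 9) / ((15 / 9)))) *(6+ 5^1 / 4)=1.41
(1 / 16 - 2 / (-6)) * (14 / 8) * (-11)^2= 16093 / 192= 83.82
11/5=2.20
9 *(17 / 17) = 9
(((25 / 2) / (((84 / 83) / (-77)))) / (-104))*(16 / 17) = 8.61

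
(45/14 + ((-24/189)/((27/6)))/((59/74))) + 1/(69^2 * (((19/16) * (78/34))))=27790995497/8742138678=3.18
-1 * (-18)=18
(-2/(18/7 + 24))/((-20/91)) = 637/1860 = 0.34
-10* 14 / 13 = -140 / 13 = -10.77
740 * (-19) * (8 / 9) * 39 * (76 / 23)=-111130240 / 69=-1610583.19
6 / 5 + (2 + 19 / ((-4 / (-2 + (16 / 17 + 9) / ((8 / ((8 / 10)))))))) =1085 / 136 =7.98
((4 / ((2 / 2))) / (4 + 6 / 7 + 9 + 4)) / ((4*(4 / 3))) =21 / 500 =0.04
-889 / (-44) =889 / 44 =20.20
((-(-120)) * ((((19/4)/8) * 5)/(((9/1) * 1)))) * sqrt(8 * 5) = 475 * sqrt(10)/6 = 250.35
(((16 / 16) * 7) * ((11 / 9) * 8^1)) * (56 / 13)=34496 / 117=294.84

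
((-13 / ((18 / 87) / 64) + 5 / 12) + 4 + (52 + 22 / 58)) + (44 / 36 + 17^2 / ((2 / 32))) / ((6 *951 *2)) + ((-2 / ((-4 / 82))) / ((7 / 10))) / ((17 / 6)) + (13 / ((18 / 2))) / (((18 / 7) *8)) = -5590863732371 / 1417781232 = -3943.39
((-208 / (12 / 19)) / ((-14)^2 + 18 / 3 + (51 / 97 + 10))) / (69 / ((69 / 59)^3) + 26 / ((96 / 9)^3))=-131151101952 / 3652761701995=-0.04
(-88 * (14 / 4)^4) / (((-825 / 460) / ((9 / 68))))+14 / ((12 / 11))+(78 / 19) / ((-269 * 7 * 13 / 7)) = 1286825606 / 1303305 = 987.36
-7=-7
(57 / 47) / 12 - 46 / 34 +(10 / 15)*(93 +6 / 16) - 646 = -934833 / 1598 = -585.00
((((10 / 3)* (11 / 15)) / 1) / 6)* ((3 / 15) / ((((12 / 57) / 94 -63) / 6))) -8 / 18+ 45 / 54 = 1929703 / 5063130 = 0.38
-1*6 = -6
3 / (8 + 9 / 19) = 57 / 161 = 0.35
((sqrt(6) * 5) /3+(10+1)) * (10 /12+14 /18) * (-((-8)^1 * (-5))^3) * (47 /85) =-95955200 /153-43616000 * sqrt(6) /459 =-859918.40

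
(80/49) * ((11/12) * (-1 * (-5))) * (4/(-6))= -2200/441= -4.99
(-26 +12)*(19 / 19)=-14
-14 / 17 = -0.82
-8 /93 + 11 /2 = 1007 /186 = 5.41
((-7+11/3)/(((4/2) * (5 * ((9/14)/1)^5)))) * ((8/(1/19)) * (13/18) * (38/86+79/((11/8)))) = -14551570517120/754114779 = -19296.23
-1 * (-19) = 19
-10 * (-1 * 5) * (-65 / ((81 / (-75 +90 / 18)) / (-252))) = -6370000 / 9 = -707777.78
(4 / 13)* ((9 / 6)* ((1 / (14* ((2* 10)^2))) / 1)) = 3 / 36400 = 0.00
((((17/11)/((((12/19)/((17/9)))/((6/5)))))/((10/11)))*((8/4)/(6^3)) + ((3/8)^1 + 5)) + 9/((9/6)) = 1111141/97200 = 11.43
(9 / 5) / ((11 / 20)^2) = 720 / 121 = 5.95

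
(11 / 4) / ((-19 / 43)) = -473 / 76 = -6.22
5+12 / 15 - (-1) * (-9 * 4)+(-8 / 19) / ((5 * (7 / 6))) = -20131 / 665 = -30.27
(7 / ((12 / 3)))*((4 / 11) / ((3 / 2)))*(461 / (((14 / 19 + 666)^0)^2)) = 6454 / 33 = 195.58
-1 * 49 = -49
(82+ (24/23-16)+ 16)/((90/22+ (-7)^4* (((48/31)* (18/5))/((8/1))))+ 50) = 3256550/67726099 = 0.05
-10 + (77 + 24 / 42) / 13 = -367 / 91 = -4.03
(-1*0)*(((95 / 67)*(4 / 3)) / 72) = 0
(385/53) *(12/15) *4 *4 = 4928/53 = 92.98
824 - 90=734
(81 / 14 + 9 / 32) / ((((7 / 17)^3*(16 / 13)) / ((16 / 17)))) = 5105763 / 76832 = 66.45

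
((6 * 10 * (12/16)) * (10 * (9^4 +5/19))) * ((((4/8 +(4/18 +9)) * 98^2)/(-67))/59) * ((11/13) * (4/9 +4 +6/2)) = -439311404.04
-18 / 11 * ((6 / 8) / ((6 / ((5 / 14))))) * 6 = -135 / 308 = -0.44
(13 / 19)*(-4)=-52 / 19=-2.74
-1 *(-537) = 537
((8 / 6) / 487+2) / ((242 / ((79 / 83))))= 10507 / 1333893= 0.01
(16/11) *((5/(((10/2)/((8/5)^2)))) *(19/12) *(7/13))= 34048/10725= 3.17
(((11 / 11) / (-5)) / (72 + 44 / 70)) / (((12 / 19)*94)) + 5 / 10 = 1433555 / 2867376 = 0.50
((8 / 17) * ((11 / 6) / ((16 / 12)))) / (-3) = -11 / 51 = -0.22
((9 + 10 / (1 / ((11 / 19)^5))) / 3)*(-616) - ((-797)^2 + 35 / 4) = -18933222694751 / 29713188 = -637199.30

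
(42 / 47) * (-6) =-252 / 47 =-5.36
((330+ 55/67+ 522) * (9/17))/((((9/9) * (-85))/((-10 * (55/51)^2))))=345690950/5595907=61.78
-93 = -93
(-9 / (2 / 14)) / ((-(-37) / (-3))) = 189 / 37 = 5.11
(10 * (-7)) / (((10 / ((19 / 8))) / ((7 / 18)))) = -931 / 144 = -6.47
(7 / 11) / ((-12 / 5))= -35 / 132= -0.27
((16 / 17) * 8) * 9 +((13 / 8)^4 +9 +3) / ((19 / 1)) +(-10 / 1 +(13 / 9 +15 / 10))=734758313 / 11907072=61.71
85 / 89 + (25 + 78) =9252 / 89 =103.96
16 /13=1.23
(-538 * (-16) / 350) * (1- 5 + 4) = 0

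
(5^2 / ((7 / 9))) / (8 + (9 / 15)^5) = 703125 / 176701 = 3.98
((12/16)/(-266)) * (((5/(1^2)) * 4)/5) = -3/266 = -0.01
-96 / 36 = -8 / 3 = -2.67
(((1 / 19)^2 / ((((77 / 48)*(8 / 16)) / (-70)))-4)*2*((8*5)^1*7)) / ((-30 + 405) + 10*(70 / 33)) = -5659584 / 944015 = -6.00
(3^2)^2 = 81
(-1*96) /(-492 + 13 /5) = 480 /2447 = 0.20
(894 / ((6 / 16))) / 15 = 2384 / 15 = 158.93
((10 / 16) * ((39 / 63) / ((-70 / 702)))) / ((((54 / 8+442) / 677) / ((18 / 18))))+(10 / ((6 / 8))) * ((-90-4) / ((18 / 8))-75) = -7423058759 / 4749570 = -1562.89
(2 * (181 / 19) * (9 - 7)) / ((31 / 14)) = 10136 / 589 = 17.21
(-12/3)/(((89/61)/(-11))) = 2684/89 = 30.16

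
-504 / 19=-26.53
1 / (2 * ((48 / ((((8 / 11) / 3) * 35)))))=35 / 396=0.09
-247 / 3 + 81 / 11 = -2474 / 33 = -74.97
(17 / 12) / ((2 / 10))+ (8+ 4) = 19.08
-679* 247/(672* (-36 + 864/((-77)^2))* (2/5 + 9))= 142052911/191832192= 0.74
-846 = -846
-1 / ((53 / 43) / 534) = -22962 / 53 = -433.25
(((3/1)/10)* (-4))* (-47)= 282/5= 56.40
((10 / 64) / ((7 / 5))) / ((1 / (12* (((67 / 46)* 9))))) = 45225 / 2576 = 17.56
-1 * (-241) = 241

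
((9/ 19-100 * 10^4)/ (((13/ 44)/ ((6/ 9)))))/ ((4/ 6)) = -835999604/ 247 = -3384613.78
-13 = -13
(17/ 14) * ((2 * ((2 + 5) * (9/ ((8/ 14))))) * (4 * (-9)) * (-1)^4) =-9639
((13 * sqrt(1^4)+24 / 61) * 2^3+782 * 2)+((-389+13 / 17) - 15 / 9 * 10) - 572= 2159798 / 3111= 694.25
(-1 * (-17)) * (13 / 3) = 221 / 3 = 73.67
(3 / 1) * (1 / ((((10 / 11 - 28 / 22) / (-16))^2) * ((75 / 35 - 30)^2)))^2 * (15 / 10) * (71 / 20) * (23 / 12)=459239327624 / 2409834375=190.57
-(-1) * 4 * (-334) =-1336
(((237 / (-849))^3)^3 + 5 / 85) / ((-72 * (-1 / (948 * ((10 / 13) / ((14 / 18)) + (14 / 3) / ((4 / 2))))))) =417067451535637151714367670 / 162110349783154058669388369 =2.57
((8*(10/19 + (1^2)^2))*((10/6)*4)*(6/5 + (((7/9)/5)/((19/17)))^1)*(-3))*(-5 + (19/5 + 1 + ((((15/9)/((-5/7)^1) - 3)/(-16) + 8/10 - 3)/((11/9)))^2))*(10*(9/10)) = -1370914912/218405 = -6276.94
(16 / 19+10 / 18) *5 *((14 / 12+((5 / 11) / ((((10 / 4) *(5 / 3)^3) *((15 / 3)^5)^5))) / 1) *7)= 4798956215381622314995177 / 84087252616882324218750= 57.07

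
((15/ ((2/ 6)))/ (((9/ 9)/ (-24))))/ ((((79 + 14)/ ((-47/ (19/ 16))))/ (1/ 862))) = 135360/ 253859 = 0.53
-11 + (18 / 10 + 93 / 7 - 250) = -8607 / 35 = -245.91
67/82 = 0.82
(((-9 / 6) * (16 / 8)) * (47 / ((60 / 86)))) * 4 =-4042 / 5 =-808.40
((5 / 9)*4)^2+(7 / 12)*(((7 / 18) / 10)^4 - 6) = 18118096807 / 12597120000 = 1.44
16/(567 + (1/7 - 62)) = 7/221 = 0.03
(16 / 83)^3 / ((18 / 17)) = 34816 / 5146083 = 0.01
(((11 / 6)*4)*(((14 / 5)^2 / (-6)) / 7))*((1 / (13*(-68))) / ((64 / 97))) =7469 / 3182400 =0.00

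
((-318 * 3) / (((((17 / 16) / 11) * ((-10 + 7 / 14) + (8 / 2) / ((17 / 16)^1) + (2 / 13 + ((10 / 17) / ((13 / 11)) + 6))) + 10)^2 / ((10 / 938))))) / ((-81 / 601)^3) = 481838294381357056 / 11804322479242545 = 40.82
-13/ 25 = -0.52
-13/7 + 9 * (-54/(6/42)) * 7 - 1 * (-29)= -166508/7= -23786.86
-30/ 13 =-2.31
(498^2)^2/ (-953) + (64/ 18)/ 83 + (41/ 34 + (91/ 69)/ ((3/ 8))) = -35928963933862931/ 556698762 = -64539327.88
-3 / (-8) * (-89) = -267 / 8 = -33.38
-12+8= -4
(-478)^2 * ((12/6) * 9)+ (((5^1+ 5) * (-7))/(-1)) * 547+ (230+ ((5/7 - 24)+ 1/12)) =348701539/84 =4151208.80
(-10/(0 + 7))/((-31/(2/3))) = 0.03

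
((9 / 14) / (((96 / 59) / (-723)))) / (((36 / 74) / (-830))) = 218332745 / 448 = 487349.88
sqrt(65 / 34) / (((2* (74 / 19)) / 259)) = 133* sqrt(2210) / 136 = 45.97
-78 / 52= -3 / 2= -1.50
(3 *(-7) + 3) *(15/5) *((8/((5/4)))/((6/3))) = -864/5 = -172.80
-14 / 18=-7 / 9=-0.78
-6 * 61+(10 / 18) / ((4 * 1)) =-13171 / 36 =-365.86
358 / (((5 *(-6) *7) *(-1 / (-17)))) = -3043 / 105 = -28.98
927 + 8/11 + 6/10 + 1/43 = 2195549/2365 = 928.35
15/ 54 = 5/ 18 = 0.28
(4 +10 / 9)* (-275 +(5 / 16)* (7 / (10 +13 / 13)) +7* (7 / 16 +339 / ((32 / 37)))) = 6671219 / 528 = 12634.88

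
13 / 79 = 0.16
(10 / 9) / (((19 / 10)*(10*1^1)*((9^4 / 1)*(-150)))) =-0.00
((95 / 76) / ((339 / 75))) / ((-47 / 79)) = -0.46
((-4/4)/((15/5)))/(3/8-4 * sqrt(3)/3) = 24/997+256 * sqrt(3)/2991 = 0.17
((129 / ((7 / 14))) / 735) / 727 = 86 / 178115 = 0.00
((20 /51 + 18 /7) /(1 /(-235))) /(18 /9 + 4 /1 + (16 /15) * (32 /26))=-351325 /3689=-95.24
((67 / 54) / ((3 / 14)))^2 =219961 / 6561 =33.53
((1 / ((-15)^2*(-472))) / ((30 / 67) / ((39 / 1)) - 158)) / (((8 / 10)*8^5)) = 871 / 383096444682240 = 0.00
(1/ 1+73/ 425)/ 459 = 166/ 65025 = 0.00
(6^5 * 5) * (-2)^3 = -311040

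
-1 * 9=-9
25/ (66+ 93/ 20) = 500/ 1413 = 0.35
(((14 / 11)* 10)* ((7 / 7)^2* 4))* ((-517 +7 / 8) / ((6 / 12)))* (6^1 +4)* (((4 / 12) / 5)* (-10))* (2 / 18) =38926.60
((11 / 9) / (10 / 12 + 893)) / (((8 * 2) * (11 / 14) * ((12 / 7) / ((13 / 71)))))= 637 / 54831312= 0.00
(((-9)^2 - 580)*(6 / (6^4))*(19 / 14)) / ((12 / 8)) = -9481 / 4536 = -2.09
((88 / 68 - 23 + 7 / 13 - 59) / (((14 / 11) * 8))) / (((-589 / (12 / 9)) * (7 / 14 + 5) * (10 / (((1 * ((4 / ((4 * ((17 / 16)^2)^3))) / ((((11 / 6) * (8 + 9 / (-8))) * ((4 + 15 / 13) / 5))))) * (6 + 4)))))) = 339705069568 / 1959376601364479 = 0.00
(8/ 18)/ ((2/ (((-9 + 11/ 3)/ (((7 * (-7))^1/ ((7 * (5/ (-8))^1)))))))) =-20/ 189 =-0.11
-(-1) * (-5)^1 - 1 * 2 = -7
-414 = -414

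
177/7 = 25.29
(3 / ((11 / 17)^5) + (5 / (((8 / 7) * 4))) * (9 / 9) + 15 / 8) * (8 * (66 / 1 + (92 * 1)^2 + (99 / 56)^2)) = 4056961649792077 / 2020223744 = 2008174.42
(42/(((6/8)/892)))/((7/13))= 92768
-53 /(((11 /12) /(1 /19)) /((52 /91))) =-2544 /1463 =-1.74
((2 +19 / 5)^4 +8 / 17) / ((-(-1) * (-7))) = -12028777 / 74375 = -161.73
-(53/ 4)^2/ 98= -2809/ 1568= -1.79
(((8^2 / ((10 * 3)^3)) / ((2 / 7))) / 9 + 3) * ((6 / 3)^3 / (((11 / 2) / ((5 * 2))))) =2916896 / 66825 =43.65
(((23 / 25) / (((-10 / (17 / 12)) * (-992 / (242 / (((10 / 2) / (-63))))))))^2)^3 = 961808331326683615269280715690364681 / 232653764952064000000000000000000000000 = 0.00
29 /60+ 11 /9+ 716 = 129187 /180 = 717.71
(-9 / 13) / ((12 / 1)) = -3 / 52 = -0.06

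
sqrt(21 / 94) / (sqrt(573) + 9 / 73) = -219 * sqrt(1974) / 95674328 + 5329 * sqrt(125678) / 95674328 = 0.02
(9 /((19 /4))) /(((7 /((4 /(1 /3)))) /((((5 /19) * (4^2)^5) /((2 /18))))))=20384317440 /2527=8066607.61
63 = 63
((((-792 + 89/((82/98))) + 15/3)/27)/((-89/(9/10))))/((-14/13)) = -60463/255430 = -0.24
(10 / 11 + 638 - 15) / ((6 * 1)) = 6863 / 66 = 103.98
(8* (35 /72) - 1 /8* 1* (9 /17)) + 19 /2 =16307 /1224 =13.32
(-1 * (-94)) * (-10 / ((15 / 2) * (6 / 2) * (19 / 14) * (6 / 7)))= -18424 / 513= -35.91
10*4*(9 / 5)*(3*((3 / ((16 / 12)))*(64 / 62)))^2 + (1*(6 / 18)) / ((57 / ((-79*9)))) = 63749489 / 18259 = 3491.40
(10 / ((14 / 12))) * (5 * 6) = 257.14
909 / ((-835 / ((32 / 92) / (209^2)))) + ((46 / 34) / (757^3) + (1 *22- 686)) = -4107821168947130647437 / 6186477583341219505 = -664.00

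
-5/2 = -2.50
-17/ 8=-2.12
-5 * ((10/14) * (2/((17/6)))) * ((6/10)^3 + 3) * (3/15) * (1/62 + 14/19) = -2139444/1752275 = -1.22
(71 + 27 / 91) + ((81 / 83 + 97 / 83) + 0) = 554702 / 7553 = 73.44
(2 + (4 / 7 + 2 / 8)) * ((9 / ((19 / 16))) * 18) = 51192 / 133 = 384.90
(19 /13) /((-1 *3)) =-19 /39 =-0.49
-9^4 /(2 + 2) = -6561 /4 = -1640.25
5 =5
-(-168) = 168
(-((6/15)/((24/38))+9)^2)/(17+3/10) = -83521/15570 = -5.36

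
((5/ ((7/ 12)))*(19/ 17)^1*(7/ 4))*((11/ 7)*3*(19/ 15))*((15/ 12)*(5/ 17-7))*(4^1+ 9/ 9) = -4195.76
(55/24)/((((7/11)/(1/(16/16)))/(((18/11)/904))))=165/25312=0.01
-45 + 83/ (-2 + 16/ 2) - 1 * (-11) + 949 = 5573/ 6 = 928.83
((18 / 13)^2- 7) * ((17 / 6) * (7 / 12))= -102221 / 12168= -8.40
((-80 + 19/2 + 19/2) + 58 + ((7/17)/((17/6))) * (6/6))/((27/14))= -3850/2601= -1.48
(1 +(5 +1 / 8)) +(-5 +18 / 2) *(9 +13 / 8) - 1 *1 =381 / 8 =47.62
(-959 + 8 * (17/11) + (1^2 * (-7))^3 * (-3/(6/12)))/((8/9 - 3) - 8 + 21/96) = -112.35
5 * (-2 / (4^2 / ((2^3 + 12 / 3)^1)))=-15 / 2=-7.50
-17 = -17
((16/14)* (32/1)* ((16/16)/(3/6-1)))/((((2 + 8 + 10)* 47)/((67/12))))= -2144/4935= -0.43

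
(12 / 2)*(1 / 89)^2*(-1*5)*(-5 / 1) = 150 / 7921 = 0.02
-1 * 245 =-245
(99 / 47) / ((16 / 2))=99 / 376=0.26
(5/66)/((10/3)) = 1/44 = 0.02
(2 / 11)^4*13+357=5227045 / 14641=357.01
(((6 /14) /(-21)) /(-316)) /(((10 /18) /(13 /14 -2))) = -0.00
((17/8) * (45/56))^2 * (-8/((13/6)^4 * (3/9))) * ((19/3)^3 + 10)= -838.44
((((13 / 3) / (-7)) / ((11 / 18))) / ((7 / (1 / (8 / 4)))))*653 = -25467 / 539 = -47.25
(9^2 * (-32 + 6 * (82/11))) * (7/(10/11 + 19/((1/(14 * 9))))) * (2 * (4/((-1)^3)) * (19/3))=-502740/3293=-152.67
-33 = -33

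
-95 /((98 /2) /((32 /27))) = -2.30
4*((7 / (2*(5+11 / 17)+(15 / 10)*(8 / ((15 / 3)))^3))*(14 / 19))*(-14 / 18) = -728875 / 792072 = -0.92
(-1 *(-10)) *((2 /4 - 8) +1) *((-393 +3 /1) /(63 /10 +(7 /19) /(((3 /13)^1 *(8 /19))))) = 3042000 /1211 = 2511.97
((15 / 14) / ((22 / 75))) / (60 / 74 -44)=-41625 / 492184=-0.08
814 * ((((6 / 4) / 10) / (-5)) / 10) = -1221 / 500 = -2.44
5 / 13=0.38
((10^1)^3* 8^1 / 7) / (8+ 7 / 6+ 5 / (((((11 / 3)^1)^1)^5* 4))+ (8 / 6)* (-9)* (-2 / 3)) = 15460896000 / 232261057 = 66.57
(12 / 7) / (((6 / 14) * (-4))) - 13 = -14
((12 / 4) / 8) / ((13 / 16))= 0.46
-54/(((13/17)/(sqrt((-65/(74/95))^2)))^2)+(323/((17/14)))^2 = -1566821947/2738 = -572250.53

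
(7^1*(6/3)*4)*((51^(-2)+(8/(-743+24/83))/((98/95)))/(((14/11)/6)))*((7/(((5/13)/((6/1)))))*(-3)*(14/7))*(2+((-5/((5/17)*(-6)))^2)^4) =15771597277851021893/2181888281160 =7228416.51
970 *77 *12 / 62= 448140 / 31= 14456.13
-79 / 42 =-1.88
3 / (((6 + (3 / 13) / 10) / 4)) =520 / 261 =1.99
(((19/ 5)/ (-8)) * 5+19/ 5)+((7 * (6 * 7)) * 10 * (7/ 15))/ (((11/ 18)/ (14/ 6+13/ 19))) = 56648073/ 8360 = 6776.09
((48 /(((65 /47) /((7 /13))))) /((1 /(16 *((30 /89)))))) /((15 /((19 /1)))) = 9601536 /75205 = 127.67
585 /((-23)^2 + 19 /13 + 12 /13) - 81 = -551943 /6908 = -79.90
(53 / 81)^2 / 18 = 0.02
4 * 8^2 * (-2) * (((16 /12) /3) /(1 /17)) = -34816 /9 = -3868.44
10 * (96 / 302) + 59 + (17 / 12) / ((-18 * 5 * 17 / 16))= 62.16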